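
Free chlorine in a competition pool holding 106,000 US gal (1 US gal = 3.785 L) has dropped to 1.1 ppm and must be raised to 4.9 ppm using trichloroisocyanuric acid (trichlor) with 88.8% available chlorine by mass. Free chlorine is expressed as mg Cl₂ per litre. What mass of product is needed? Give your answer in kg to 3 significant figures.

1.72 kg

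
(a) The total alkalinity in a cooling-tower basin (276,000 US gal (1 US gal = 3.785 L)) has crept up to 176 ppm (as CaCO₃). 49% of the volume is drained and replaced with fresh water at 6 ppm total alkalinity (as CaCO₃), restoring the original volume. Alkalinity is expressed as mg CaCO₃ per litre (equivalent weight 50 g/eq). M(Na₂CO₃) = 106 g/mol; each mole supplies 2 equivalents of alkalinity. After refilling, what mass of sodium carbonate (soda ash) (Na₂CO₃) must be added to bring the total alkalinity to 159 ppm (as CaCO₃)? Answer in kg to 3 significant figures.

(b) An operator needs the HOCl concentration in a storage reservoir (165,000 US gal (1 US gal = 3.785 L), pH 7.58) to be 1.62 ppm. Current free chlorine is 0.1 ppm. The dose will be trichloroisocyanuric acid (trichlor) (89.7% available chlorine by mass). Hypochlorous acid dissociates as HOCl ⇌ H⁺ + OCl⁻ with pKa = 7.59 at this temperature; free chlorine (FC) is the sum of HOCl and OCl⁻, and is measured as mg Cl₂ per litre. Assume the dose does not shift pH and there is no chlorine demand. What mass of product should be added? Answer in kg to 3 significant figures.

(a) 73.4 kg; (b) 2.16 kg

(a) Volume: 276,000 US gal × 3.785 L/gal = 1,044,660 L.
(a) After draining 49% and refilling: 176 × 0.51 + 6 × 0.49 = 92.7 ppm.
(a) Deficit to target: 159 − 92.7 = 66.3 mg/L.
(a) As CaCO₃: 66.3 mg/L × 1,044,660 L = 69,260 g; ÷ 50 g/eq ÷ 2 = 692.6 mol Na₂CO₃.
(a) Mass: 692.6 × 106 = 73,420 g.

(b) Volume: 165,000 US gal × 3.785 L/gal = 624,525 L.
(b) [OCl⁻]/[HOCl] = 10^(pH − pKa) = 10^(7.58 − 7.59) = 0.9772; fraction as HOCl = 1/(1 + 0.9772) = 0.5058.
(b) Free chlorine required for 1.62 ppm HOCl: 1.62 / 0.5058 = 3.203 ppm.
(b) FC to add: 3.203 − 0.1 = 3.103 mg/L as Cl₂.
(b) Cl₂ equivalent: 3.103 mg/L × 624,525 L = 1938 g.
(b) Product at 89.7% available Cl: 1938 / 0.897 = 2161 g.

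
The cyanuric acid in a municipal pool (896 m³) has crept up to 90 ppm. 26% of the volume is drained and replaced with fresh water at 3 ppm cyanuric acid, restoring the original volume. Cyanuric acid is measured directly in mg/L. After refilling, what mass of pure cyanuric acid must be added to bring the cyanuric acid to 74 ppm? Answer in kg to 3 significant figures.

Volume: 896 m³ = 896,000 L.
After draining 26% and refilling: 90 × 0.74 + 3 × 0.26 = 67.38 ppm.
Deficit to target: 74 − 67.38 = 6.62 mg/L.
Mass: 6.62 mg/L × 896,000 L = 5932 g cyanuric acid.

5.93 kg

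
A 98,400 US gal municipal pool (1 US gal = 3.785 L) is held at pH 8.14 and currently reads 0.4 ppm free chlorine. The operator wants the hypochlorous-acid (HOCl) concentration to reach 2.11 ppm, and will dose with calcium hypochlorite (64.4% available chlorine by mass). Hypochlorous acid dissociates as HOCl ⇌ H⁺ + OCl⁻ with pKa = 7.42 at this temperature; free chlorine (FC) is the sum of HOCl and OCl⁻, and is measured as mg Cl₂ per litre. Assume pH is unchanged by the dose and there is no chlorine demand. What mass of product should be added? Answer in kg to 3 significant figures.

7.39 kg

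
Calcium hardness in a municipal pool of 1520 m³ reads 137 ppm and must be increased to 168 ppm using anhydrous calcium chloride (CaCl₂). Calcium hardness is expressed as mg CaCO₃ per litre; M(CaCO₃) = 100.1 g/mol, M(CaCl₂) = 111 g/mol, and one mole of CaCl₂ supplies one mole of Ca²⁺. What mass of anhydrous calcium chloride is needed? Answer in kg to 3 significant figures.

52.3 kg

Volume: 1520 m³ = 1,520,000 L.
Hardness to add: (168 − 137) = 31 mg/L as CaCO₃ × 1,520,000 L = 47,120 g as CaCO₃.
Moles of Ca²⁺ (1 mol Ca²⁺ ≡ 1 mol CaCO₃): 47,120 / 100.1 g/mol = 470.7 mol.
Mass of CaCl₂: 470.7 × 111 = 52,250 g.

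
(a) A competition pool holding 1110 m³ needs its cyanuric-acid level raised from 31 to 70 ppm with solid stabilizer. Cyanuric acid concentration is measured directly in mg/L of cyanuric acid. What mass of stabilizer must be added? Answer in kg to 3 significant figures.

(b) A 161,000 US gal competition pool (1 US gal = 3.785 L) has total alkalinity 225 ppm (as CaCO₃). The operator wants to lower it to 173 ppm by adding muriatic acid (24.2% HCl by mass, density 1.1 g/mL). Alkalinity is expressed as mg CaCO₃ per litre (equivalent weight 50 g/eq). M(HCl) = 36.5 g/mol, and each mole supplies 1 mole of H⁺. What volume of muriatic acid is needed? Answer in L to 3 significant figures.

(a) Volume: 1110 m³ = 1,110,000 L.
(a) CYA to add: (70 − 31) = 39 mg/L × 1,110,000 L = 43,290 g cyanuric acid.

(b) Volume: 161,000 US gal × 3.785 L/gal = 609,385 L.
(b) Alkalinity to neutralize: (225 − 173) = 52 mg/L as CaCO₃ × 609,385 L = 31,690 g as CaCO₃.
(b) Equivalents of H⁺ required: 31,690 ÷ 50 g/eq = 633.8 eq = 633.8 mol HCl.
(b) Mass of HCl: 633.8 × 36.5 = 23,130 g.
(b) Mass of 24.2% solution: 23,130 / 0.242 = 95,590 g.
(b) Volume: 95,590 g ÷ 1.1 g/mL = 86,900 mL.

(a) 43.3 kg; (b) 86.9 L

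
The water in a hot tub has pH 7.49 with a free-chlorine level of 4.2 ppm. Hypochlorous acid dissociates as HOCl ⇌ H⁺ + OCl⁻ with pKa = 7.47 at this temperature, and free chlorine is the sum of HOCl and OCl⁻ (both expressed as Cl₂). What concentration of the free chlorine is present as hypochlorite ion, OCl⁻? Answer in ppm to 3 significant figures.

[OCl⁻]/[HOCl] = 10^(pH − pKa) = 10^(7.49 − 7.47) = 10^0.02 = 1.047.
Fraction as HOCl = 1 / (1 + 1.047) = 0.4885.
OCl⁻ = (1 − 0.4885) × 4.2 ppm = 2.148 ppm.

2.15 ppm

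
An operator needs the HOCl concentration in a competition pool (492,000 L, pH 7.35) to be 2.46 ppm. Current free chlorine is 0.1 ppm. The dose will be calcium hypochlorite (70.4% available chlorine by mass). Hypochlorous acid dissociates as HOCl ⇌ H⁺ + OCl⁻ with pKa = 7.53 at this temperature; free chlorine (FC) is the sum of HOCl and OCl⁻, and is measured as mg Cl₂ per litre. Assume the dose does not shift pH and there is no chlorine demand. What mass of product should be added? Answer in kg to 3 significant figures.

2.79 kg

[OCl⁻]/[HOCl] = 10^(pH − pKa) = 10^(7.35 − 7.53) = 0.6607; fraction as HOCl = 1/(1 + 0.6607) = 0.6022.
Free chlorine required for 2.46 ppm HOCl: 2.46 / 0.6022 = 4.085 ppm.
FC to add: 4.085 − 0.1 = 3.985 mg/L as Cl₂.
Cl₂ equivalent: 3.985 mg/L × 492,000 L = 1961 g.
Product at 70.4% available Cl: 1961 / 0.704 = 2785 g.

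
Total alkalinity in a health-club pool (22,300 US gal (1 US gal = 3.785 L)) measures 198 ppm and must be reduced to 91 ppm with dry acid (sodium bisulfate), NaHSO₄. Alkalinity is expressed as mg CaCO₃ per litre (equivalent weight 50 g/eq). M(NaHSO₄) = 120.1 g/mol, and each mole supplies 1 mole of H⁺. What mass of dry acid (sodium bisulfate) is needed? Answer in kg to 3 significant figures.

21.7 kg

Volume: 22,300 US gal × 3.785 L/gal = 84,406 L.
Alkalinity to neutralize: (198 − 91) = 107 mg/L as CaCO₃ × 84,406 L = 9031 g as CaCO₃.
Equivalents of H⁺ required: 9031 ÷ 50 g/eq = 180.6 eq = 180.6 mol NaHSO₄.
Mass of NaHSO₄: 180.6 × 120.1 = 21,690 g.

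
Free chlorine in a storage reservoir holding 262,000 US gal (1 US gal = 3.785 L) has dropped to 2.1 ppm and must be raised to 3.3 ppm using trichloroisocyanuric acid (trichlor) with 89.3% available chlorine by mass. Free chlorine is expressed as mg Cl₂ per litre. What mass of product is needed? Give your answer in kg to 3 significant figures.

Volume: 262,000 US gal × 3.785 L/gal = 991,670 L.
Chlorine deficit: 3.3 − 2.1 = 1.2 ppm = 1.2 mg/L as Cl₂.
Cl₂ equivalent needed: 1.2 mg/L × 991,670 L = 1,190,000 mg = 1190 g.
Product at 89.3% available chlorine: 1190 / 0.893 = 1333 g.

1.33 kg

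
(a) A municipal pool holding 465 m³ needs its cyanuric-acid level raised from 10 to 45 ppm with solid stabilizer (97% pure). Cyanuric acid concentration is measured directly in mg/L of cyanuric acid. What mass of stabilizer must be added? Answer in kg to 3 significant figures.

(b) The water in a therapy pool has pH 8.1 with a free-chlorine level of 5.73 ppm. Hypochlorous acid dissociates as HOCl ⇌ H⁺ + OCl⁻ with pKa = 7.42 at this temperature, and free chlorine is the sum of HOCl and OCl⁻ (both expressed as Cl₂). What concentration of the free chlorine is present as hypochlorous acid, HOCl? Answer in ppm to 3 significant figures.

(a) 16.8 kg; (b) 0.990 ppm

(a) Volume: 465 m³ = 465,000 L.
(a) CYA to add: (45 − 10) = 35 mg/L × 465,000 L = 16,280 g cyanuric acid.
(a) At 97% purity: 16,280 / 0.97 = 16,780 g product.

(b) [OCl⁻]/[HOCl] = 10^(pH − pKa) = 10^(8.1 − 7.42) = 10^0.68 = 4.786.
(b) Fraction as HOCl = 1 / (1 + 4.786) = 0.1728.
(b) HOCl = 0.1728 × 5.73 ppm = 0.9903 ppm.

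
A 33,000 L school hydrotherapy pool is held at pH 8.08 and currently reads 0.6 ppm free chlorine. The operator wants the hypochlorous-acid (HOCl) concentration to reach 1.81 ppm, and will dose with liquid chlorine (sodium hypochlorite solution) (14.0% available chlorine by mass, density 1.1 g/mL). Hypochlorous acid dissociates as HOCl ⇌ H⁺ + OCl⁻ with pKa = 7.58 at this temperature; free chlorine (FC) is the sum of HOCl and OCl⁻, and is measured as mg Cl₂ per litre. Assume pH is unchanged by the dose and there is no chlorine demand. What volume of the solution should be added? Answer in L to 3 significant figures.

1.49 L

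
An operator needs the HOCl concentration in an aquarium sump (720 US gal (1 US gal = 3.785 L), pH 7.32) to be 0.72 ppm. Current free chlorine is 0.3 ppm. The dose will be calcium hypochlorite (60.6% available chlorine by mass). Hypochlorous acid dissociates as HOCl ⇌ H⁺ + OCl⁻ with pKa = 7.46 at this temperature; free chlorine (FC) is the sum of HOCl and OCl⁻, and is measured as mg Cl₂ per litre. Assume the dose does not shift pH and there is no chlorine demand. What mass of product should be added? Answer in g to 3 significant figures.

4.23 g

Volume: 720 US gal × 3.785 L/gal = 2,725 L.
[OCl⁻]/[HOCl] = 10^(pH − pKa) = 10^(7.32 − 7.46) = 0.7244; fraction as HOCl = 1/(1 + 0.7244) = 0.5799.
Free chlorine required for 0.72 ppm HOCl: 0.72 / 0.5799 = 1.242 ppm.
FC to add: 1.242 − 0.3 = 0.9416 mg/L as Cl₂.
Cl₂ equivalent: 0.9416 mg/L × 2,725 L = 2.566 g.
Product at 60.6% available Cl: 2.566 / 0.606 = 4.234 g.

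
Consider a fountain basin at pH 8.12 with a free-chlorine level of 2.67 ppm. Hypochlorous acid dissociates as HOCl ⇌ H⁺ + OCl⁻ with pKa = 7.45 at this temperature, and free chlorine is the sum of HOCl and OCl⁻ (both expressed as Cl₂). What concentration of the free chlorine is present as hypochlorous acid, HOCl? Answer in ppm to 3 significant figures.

[OCl⁻]/[HOCl] = 10^(pH − pKa) = 10^(8.12 − 7.45) = 10^0.67 = 4.677.
Fraction as HOCl = 1 / (1 + 4.677) = 0.1761.
HOCl = 0.1761 × 2.67 ppm = 0.4703 ppm.

0.470 ppm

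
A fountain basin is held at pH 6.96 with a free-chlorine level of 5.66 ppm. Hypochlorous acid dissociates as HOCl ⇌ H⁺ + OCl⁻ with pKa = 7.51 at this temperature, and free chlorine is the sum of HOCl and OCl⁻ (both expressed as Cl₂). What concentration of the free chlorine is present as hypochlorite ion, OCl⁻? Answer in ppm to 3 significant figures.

[OCl⁻]/[HOCl] = 10^(pH − pKa) = 10^(6.96 − 7.51) = 10^-0.55 = 0.2818.
Fraction as HOCl = 1 / (1 + 0.2818) = 0.7801.
OCl⁻ = (1 − 0.7801) × 5.66 ppm = 1.244 ppm.

1.24 ppm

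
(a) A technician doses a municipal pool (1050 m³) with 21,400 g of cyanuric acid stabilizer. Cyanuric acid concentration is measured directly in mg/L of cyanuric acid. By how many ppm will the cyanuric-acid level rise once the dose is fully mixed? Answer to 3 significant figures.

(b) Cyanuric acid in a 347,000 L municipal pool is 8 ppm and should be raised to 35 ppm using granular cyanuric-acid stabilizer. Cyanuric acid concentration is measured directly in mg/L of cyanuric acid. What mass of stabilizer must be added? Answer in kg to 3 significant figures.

(a) 20.4 ppm; (b) 9.37 kg

(a) Volume: 1050 m³ = 1,050,000 L.
(a) Rise: 21,400 g / 1,050,000 L × 1000 = 20.38 mg/L.

(b) CYA to add: (35 − 8) = 27 mg/L × 347,000 L = 9369 g cyanuric acid.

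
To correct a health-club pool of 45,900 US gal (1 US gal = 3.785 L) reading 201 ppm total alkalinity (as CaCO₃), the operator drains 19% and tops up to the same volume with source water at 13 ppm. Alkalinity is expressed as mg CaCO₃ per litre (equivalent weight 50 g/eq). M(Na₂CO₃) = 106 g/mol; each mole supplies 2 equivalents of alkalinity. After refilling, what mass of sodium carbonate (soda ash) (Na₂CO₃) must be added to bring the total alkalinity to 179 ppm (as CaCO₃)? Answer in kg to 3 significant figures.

Volume: 45,900 US gal × 3.785 L/gal = 173,732 L.
After draining 19% and refilling: 201 × 0.81 + 13 × 0.19 = 165.28 ppm.
Deficit to target: 179 − 165.28 = 13.72 mg/L.
As CaCO₃: 13.72 mg/L × 173,732 L = 2384 g; ÷ 50 g/eq ÷ 2 = 23.84 mol Na₂CO₃.
Mass: 23.84 × 106 = 2527 g.

2.53 kg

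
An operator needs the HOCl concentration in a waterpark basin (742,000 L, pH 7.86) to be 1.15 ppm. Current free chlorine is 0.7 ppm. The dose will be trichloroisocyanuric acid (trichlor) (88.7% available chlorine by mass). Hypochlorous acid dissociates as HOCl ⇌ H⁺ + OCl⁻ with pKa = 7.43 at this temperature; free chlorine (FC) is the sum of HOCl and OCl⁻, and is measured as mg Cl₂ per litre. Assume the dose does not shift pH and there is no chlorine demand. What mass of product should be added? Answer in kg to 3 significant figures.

[OCl⁻]/[HOCl] = 10^(pH − pKa) = 10^(7.86 − 7.43) = 2.692; fraction as HOCl = 1/(1 + 2.692) = 0.2709.
Free chlorine required for 1.15 ppm HOCl: 1.15 / 0.2709 = 4.245 ppm.
FC to add: 4.245 − 0.7 = 3.545 mg/L as Cl₂.
Cl₂ equivalent: 3.545 mg/L × 742,000 L = 2631 g.
Product at 88.7% available Cl: 2631 / 0.887 = 2966 g.

2.97 kg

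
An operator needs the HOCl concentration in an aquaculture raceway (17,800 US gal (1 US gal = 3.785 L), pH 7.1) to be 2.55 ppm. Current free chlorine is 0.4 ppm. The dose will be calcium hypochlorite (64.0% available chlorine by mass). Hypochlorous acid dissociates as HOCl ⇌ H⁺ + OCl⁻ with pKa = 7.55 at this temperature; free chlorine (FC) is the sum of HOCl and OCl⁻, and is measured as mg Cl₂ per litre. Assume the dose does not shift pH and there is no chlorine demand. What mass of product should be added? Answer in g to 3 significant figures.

322 g

Volume: 17,800 US gal × 3.785 L/gal = 67,373 L.
[OCl⁻]/[HOCl] = 10^(pH − pKa) = 10^(7.1 − 7.55) = 0.3548; fraction as HOCl = 1/(1 + 0.3548) = 0.7381.
Free chlorine required for 2.55 ppm HOCl: 2.55 / 0.7381 = 3.455 ppm.
FC to add: 3.455 − 0.4 = 3.055 mg/L as Cl₂.
Cl₂ equivalent: 3.055 mg/L × 67,373 L = 205.8 g.
Product at 64.0% available Cl: 205.8 / 0.64 = 321.6 g.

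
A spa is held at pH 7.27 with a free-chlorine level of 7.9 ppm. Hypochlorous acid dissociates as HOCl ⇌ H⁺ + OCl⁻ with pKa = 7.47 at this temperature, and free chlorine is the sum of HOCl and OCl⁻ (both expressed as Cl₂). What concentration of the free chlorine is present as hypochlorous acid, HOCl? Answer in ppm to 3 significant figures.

[OCl⁻]/[HOCl] = 10^(pH − pKa) = 10^(7.27 − 7.47) = 10^-0.20 = 0.631.
Fraction as HOCl = 1 / (1 + 0.631) = 0.6131.
HOCl = 0.6131 × 7.9 ppm = 4.844 ppm.

4.84 ppm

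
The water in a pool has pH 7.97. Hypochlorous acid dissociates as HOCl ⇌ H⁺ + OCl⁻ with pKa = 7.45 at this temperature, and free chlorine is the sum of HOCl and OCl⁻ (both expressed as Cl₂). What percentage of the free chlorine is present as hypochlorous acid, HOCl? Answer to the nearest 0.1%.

23.2%

[OCl⁻]/[HOCl] = 10^(pH − pKa) = 10^(7.97 − 7.45) = 10^0.52 = 3.311.
Fraction as HOCl = 1 / (1 + 3.311) = 0.2319.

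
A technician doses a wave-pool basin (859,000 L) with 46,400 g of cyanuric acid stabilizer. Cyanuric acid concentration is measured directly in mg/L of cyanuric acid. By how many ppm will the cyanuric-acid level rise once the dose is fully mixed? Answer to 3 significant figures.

54.0 ppm

Rise: 46,400 g / 859,000 L × 1000 = 54.02 mg/L.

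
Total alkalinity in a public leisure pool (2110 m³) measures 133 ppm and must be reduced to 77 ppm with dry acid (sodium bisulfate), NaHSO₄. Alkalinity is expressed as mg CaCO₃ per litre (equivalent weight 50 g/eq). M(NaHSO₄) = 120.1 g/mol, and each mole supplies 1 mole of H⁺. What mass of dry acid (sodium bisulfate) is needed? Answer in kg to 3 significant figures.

284 kg

Volume: 2110 m³ = 2,110,000 L.
Alkalinity to neutralize: (133 − 77) = 56 mg/L as CaCO₃ × 2,110,000 L = 118,200 g as CaCO₃.
Equivalents of H⁺ required: 118,200 ÷ 50 g/eq = 2363 eq = 2363 mol NaHSO₄.
Mass of NaHSO₄: 2363 × 120.1 = 283,800 g.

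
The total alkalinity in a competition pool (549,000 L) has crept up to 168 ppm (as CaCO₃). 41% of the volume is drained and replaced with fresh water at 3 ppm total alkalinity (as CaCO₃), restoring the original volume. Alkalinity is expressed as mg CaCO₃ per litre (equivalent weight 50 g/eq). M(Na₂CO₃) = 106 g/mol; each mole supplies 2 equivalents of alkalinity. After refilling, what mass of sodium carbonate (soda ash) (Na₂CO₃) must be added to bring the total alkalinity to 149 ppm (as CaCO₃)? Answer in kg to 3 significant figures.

28.3 kg

After draining 41% and refilling: 168 × 0.59 + 3 × 0.41 = 100.35 ppm.
Deficit to target: 149 − 100.35 = 48.65 mg/L.
As CaCO₃: 48.65 mg/L × 549,000 L = 26,710 g; ÷ 50 g/eq ÷ 2 = 267.1 mol Na₂CO₃.
Mass: 267.1 × 106 = 28,310 g.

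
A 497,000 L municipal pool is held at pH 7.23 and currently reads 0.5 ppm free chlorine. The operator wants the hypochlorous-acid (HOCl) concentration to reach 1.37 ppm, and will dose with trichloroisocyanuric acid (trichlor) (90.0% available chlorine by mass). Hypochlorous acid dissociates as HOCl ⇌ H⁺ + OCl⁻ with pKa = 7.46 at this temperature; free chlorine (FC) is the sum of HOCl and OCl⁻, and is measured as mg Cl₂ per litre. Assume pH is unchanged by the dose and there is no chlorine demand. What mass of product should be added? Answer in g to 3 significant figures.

[OCl⁻]/[HOCl] = 10^(pH − pKa) = 10^(7.23 − 7.46) = 0.5888; fraction as HOCl = 1/(1 + 0.5888) = 0.6294.
Free chlorine required for 1.37 ppm HOCl: 1.37 / 0.6294 = 2.177 ppm.
FC to add: 2.177 − 0.5 = 1.677 mg/L as Cl₂.
Cl₂ equivalent: 1.677 mg/L × 497,000 L = 833.3 g.
Product at 90.0% available Cl: 833.3 / 0.9 = 925.9 g.

926 g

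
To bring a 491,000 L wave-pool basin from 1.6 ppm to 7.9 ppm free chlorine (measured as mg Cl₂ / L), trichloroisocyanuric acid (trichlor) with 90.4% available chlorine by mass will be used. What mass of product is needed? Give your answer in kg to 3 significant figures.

Chlorine deficit: 7.9 − 1.6 = 6.3 ppm = 6.3 mg/L as Cl₂.
Cl₂ equivalent needed: 6.3 mg/L × 491,000 L = 3,093,000 mg = 3093 g.
Product at 90.4% available chlorine: 3093 / 0.904 = 3422 g.

3.42 kg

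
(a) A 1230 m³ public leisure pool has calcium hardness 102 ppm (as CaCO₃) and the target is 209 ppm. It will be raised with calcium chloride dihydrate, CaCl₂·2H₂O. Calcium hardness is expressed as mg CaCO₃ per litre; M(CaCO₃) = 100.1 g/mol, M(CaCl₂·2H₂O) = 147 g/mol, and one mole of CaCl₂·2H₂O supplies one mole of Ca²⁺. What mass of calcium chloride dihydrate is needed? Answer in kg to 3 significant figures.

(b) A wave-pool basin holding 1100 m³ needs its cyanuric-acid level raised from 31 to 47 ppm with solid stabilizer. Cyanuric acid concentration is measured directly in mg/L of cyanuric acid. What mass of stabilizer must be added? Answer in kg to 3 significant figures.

(a) 193 kg; (b) 17.6 kg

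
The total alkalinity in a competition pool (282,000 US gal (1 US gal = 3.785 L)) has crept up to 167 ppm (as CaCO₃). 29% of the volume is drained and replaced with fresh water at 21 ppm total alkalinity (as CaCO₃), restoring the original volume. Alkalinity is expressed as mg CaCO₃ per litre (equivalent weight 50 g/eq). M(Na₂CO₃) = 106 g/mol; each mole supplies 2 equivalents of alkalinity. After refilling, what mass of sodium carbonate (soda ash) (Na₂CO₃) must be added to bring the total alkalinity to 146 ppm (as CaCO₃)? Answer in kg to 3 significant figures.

Volume: 282,000 US gal × 3.785 L/gal = 1,067,370 L.
After draining 29% and refilling: 167 × 0.71 + 21 × 0.29 = 124.66 ppm.
Deficit to target: 146 − 124.66 = 21.34 mg/L.
As CaCO₃: 21.34 mg/L × 1,067,370 L = 22,780 g; ÷ 50 g/eq ÷ 2 = 227.8 mol Na₂CO₃.
Mass: 227.8 × 106 = 24,140 g.

24.1 kg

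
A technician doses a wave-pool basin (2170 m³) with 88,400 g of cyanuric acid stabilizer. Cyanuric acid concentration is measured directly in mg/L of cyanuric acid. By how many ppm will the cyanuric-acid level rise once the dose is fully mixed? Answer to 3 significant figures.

40.7 ppm

Volume: 2170 m³ = 2,170,000 L.
Rise: 88,400 g / 2,170,000 L × 1000 = 40.74 mg/L.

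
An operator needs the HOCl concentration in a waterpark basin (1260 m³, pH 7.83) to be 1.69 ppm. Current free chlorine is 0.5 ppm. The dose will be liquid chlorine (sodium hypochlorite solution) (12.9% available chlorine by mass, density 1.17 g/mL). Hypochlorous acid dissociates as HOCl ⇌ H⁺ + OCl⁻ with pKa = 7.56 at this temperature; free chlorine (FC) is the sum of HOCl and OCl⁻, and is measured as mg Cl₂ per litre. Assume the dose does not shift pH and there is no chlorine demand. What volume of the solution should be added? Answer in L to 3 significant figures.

36.2 L

Volume: 1260 m³ = 1,260,000 L.
[OCl⁻]/[HOCl] = 10^(pH − pKa) = 10^(7.83 − 7.56) = 1.862; fraction as HOCl = 1/(1 + 1.862) = 0.3494.
Free chlorine required for 1.69 ppm HOCl: 1.69 / 0.3494 = 4.837 ppm.
FC to add: 4.837 − 0.5 = 4.337 mg/L as Cl₂.
Cl₂ equivalent: 4.337 mg/L × 1,260,000 L = 5465 g.
Product at 12.9% available Cl: 5465 / 0.129 = 42,360 g.
Volume: 42,360 g ÷ 1.17 g/mL = 36,210 mL.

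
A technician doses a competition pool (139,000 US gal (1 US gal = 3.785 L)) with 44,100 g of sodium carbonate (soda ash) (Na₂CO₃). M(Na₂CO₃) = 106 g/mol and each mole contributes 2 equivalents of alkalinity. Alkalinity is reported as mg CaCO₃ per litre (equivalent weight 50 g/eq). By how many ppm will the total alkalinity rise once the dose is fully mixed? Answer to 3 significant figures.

Volume: 139,000 US gal × 3.785 L/gal = 526,115 L.
Moles of Na₂CO₃: 44,100 g ÷ 106 g/mol = 416 mol → 832.1 eq of alkalinity.
As CaCO₃: 832.1 eq × 50 g/eq = 41,600 g.
Rise: 41,600 g / 526,115 L × 1000 = 79.08 mg/L.

79.1 ppm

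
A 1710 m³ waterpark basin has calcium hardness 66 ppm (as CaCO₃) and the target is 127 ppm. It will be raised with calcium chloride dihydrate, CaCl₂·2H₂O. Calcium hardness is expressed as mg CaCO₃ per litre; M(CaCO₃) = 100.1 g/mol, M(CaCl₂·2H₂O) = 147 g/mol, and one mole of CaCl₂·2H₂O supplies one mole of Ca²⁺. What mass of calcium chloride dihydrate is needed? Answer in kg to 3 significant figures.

153 kg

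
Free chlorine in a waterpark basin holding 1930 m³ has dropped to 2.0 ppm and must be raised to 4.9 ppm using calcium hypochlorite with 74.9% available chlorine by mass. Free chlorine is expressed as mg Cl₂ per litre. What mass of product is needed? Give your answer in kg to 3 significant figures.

Volume: 1930 m³ = 1,930,000 L.
Chlorine deficit: 4.9 − 2.0 = 2.9 ppm = 2.9 mg/L as Cl₂.
Cl₂ equivalent needed: 2.9 mg/L × 1,930,000 L = 5,597,000 mg = 5597 g.
Product at 74.9% available chlorine: 5597 / 0.749 = 7473 g.

7.47 kg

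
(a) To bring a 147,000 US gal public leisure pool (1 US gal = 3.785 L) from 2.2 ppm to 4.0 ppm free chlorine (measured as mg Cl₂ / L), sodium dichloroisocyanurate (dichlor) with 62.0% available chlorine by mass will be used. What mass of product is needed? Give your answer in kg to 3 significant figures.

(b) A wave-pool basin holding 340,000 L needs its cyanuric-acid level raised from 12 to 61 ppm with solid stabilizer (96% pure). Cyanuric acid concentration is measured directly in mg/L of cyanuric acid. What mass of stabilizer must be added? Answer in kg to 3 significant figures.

(a) Volume: 147,000 US gal × 3.785 L/gal = 556,395 L.
(a) Chlorine deficit: 4.0 − 2.2 = 1.8 ppm = 1.8 mg/L as Cl₂.
(a) Cl₂ equivalent needed: 1.8 mg/L × 556,395 L = 1,002,000 mg = 1002 g.
(a) Product at 62.0% available chlorine: 1002 / 0.62 = 1615 g.

(b) CYA to add: (61 − 12) = 49 mg/L × 340,000 L = 16,660 g cyanuric acid.
(b) At 96% purity: 16,660 / 0.96 = 17,350 g product.

(a) 1.62 kg; (b) 17.4 kg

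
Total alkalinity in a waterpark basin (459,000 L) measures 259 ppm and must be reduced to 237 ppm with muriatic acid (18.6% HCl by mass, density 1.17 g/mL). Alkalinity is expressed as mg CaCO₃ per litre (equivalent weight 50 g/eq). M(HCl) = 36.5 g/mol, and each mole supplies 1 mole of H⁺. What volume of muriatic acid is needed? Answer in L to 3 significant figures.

Alkalinity to neutralize: (259 − 237) = 22 mg/L as CaCO₃ × 459,000 L = 10,100 g as CaCO₃.
Equivalents of H⁺ required: 10,100 ÷ 50 g/eq = 202 eq = 202 mol HCl.
Mass of HCl: 202 × 36.5 = 7372 g.
Mass of 18.6% solution: 7372 / 0.186 = 39,630 g.
Volume: 39,630 g ÷ 1.17 g/mL = 33,870 mL.

33.9 L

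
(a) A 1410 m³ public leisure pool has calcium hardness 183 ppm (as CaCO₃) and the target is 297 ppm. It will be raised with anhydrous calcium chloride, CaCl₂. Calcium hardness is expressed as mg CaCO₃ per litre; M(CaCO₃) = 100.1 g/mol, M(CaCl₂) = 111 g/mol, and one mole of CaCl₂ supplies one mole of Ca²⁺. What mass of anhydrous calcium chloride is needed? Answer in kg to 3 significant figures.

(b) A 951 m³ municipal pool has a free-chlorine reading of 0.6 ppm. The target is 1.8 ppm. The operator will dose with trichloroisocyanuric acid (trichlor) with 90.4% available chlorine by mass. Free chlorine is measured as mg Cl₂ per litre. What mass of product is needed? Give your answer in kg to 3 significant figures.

(a) 178 kg; (b) 1.26 kg

(a) Volume: 1410 m³ = 1,410,000 L.
(a) Hardness to add: (297 − 183) = 114 mg/L as CaCO₃ × 1,410,000 L = 160,700 g as CaCO₃.
(a) Moles of Ca²⁺ (1 mol Ca²⁺ ≡ 1 mol CaCO₃): 160,700 / 100.1 g/mol = 1606 mol.
(a) Mass of CaCl₂: 1606 × 111 = 178,200 g.

(b) Volume: 951 m³ = 951,000 L.
(b) Chlorine deficit: 1.8 − 0.6 = 1.2 ppm = 1.2 mg/L as Cl₂.
(b) Cl₂ equivalent needed: 1.2 mg/L × 951,000 L = 1,141,000 mg = 1141 g.
(b) Product at 90.4% available chlorine: 1141 / 0.904 = 1262 g.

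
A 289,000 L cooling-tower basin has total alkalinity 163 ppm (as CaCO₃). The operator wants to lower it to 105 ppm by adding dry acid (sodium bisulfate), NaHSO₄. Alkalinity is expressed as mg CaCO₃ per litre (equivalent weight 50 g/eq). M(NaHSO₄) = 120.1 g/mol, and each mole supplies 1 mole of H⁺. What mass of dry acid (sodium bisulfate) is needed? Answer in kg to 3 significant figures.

40.3 kg

Alkalinity to neutralize: (163 − 105) = 58 mg/L as CaCO₃ × 289,000 L = 16,760 g as CaCO₃.
Equivalents of H⁺ required: 16,760 ÷ 50 g/eq = 335.2 eq = 335.2 mol NaHSO₄.
Mass of NaHSO₄: 335.2 × 120.1 = 40,260 g.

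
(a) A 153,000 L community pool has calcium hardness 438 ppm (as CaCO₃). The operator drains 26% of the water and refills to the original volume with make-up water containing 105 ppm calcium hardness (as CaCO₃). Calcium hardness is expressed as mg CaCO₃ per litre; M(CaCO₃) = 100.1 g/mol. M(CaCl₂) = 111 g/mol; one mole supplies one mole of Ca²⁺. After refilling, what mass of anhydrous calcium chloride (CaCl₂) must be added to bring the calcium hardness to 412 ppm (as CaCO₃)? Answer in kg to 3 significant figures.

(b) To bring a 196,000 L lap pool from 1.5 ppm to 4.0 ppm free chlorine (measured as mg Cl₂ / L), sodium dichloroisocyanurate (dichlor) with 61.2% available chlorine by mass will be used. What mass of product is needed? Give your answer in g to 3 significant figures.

(a) After draining 26% and refilling: 438 × 0.74 + 105 × 0.26 = 351.42 ppm.
(a) Deficit to target: 412 − 351.42 = 60.58 mg/L.
(a) As CaCO₃: 60.58 mg/L × 153,000 L = 9269 g; ÷ 100.1 = 92.59 mol Ca²⁺.
(a) Mass: 92.59 × 111 = 10,280 g.

(b) Chlorine deficit: 4.0 − 1.5 = 2.5 ppm = 2.5 mg/L as Cl₂.
(b) Cl₂ equivalent needed: 2.5 mg/L × 196,000 L = 490,000 mg = 490 g.
(b) Product at 61.2% available chlorine: 490 / 0.612 = 800.7 g.

(a) 10.3 kg; (b) 801 g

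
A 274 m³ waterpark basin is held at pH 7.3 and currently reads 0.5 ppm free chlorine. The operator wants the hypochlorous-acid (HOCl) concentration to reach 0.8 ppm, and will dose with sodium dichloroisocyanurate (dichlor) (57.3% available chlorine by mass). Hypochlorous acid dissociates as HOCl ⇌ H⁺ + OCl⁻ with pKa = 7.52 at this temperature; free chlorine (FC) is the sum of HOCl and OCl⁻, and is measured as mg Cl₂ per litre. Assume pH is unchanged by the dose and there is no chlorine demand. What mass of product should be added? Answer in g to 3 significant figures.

374 g

Volume: 274 m³ = 274,000 L.
[OCl⁻]/[HOCl] = 10^(pH − pKa) = 10^(7.3 − 7.52) = 0.6026; fraction as HOCl = 1/(1 + 0.6026) = 0.624.
Free chlorine required for 0.8 ppm HOCl: 0.8 / 0.624 = 1.282 ppm.
FC to add: 1.282 − 0.5 = 0.782 mg/L as Cl₂.
Cl₂ equivalent: 0.782 mg/L × 274,000 L = 214.3 g.
Product at 57.3% available Cl: 214.3 / 0.573 = 374 g.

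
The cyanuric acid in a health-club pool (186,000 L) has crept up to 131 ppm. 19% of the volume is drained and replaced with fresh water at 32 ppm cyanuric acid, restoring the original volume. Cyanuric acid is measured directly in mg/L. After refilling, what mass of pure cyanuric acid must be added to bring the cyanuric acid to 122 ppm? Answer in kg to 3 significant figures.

1.82 kg

After draining 19% and refilling: 131 × 0.81 + 32 × 0.19 = 112.19 ppm.
Deficit to target: 122 − 112.19 = 9.81 mg/L.
Mass: 9.81 mg/L × 186,000 L = 1825 g cyanuric acid.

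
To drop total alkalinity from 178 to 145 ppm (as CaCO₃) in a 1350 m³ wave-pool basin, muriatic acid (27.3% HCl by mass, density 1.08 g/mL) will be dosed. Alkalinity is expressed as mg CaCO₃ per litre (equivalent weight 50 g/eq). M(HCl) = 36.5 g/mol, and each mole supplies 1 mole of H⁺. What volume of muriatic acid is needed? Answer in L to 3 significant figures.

Volume: 1350 m³ = 1,350,000 L.
Alkalinity to neutralize: (178 − 145) = 33 mg/L as CaCO₃ × 1,350,000 L = 44,550 g as CaCO₃.
Equivalents of H⁺ required: 44,550 ÷ 50 g/eq = 891 eq = 891 mol HCl.
Mass of HCl: 891 × 36.5 = 32,520 g.
Mass of 27.3% solution: 32,520 / 0.273 = 119,100 g.
Volume: 119,100 g ÷ 1.08 g/mL = 110,300 mL.

110 L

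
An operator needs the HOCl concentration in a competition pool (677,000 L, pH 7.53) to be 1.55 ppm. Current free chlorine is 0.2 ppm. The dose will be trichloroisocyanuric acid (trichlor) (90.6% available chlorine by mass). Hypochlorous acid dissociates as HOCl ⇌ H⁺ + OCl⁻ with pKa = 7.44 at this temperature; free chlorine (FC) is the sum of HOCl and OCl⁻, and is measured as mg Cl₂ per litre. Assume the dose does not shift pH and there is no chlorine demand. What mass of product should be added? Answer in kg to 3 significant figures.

2.43 kg

[OCl⁻]/[HOCl] = 10^(pH − pKa) = 10^(7.53 − 7.44) = 1.23; fraction as HOCl = 1/(1 + 1.23) = 0.4484.
Free chlorine required for 1.55 ppm HOCl: 1.55 / 0.4484 = 3.457 ppm.
FC to add: 3.457 − 0.2 = 3.257 mg/L as Cl₂.
Cl₂ equivalent: 3.257 mg/L × 677,000 L = 2205 g.
Product at 90.6% available Cl: 2205 / 0.906 = 2434 g.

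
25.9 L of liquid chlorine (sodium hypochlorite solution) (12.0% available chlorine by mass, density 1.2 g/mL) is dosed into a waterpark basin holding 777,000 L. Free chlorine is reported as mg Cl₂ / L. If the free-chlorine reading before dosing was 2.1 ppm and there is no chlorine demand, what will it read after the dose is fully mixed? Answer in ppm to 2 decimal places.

Mass of solution: 25.9 L × 1000 mL/L × 1.2 g/mL = 31,080 g.
Available chlorine delivered: 31,080 g × 0.12 = 3730 g as Cl₂.
Concentration rise: 3730 g / 777,000 L = 4.8 mg/L = 4.80 ppm.
Final FC: 2.1 + 4.80 = 6.90 ppm.

6.90 ppm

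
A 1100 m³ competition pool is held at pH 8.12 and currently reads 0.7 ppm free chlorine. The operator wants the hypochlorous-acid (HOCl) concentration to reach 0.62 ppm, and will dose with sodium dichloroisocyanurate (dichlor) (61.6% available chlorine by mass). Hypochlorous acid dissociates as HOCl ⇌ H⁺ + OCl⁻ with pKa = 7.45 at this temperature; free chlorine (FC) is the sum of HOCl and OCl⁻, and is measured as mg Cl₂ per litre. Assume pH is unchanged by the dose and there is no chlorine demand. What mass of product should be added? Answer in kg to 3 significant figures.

5.04 kg

Volume: 1100 m³ = 1,100,000 L.
[OCl⁻]/[HOCl] = 10^(pH − pKa) = 10^(8.12 − 7.45) = 4.677; fraction as HOCl = 1/(1 + 4.677) = 0.1761.
Free chlorine required for 0.62 ppm HOCl: 0.62 / 0.1761 = 3.52 ppm.
FC to add: 3.52 − 0.7 = 2.82 mg/L as Cl₂.
Cl₂ equivalent: 2.82 mg/L × 1,100,000 L = 3102 g.
Product at 61.6% available Cl: 3102 / 0.616 = 5036 g.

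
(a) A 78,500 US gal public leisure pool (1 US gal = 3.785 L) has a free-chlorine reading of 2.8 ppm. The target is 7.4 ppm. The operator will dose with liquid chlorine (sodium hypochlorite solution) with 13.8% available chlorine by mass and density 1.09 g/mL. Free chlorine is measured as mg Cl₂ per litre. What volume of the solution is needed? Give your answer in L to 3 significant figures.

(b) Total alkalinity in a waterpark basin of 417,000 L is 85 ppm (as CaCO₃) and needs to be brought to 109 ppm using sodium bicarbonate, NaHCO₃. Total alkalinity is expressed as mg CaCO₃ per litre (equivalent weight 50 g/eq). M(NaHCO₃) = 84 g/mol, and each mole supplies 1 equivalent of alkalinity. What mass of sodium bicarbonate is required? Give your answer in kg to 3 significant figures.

(a) Volume: 78,500 US gal × 3.785 L/gal = 297,122 L.
(a) Chlorine deficit: 7.4 − 2.8 = 4.6 ppm = 4.6 mg/L as Cl₂.
(a) Cl₂ equivalent needed: 4.6 mg/L × 297,122 L = 1,367,000 mg = 1367 g.
(a) Product at 13.8% available chlorine: 1367 / 0.138 = 9904 g.
(a) Volume at density 1.09 g/mL: 9904 g ÷ 1.09 g/mL = 9086 mL.

(b) Alkalinity to add: (109 − 85) = 24 mg/L as CaCO₃ × 417,000 L = 10,010 g as CaCO₃.
(b) Equivalents: 10,010 g ÷ 50 g/eq = 200.2 eq.
(b) NaHCO₃ supplies 1 eq per mole → 200.2 mol.
(b) Mass: 200.2 mol × 84 g/mol = 16,810 g.

(a) 9.09 L; (b) 16.8 kg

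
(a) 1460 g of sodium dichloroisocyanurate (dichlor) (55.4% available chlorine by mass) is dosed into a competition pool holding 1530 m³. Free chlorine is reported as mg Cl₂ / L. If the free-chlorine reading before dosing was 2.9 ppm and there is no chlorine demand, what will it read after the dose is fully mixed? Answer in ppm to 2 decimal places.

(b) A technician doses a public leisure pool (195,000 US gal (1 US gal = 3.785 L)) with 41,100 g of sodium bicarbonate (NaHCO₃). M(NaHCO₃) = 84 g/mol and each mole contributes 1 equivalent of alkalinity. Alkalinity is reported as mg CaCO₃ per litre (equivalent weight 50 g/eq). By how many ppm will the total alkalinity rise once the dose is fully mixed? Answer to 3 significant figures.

(a) 3.43 ppm; (b) 33.1 ppm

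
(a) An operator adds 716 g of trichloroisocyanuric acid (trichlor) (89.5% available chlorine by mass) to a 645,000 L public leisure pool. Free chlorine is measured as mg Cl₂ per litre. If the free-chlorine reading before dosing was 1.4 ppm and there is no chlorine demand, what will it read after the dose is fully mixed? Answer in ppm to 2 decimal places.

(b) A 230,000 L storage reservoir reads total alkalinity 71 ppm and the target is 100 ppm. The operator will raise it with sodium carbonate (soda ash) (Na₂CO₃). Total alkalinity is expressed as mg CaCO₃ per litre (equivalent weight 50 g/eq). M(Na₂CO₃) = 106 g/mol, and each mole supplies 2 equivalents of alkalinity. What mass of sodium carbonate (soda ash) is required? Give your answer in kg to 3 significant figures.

(a) Available chlorine delivered: 716 g × 0.895 = 640.8 g as Cl₂.
(a) Concentration rise: 640.8 g / 645,000 L = 0.9935 mg/L = 0.99 ppm.
(a) Final FC: 1.4 + 0.99 = 2.39 ppm.

(b) Alkalinity to add: (100 − 71) = 29 mg/L as CaCO₃ × 230,000 L = 6670 g as CaCO₃.
(b) Equivalents: 6670 g ÷ 50 g/eq = 133.4 eq.
(b) Each mole of Na₂CO₃ supplies 2 eq, so 133.4 / 2 = 66.7 mol.
(b) Mass: 66.7 mol × 106 g/mol = 7070 g.

(a) 2.39 ppm; (b) 7.07 kg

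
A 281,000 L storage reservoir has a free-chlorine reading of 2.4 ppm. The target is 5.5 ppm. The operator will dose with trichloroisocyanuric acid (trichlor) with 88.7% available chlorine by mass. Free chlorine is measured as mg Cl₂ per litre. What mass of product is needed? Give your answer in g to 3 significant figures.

Chlorine deficit: 5.5 − 2.4 = 3.1 ppm = 3.1 mg/L as Cl₂.
Cl₂ equivalent needed: 3.1 mg/L × 281,000 L = 871,100 mg = 871.1 g.
Product at 88.7% available chlorine: 871.1 / 0.887 = 982.1 g.

982 g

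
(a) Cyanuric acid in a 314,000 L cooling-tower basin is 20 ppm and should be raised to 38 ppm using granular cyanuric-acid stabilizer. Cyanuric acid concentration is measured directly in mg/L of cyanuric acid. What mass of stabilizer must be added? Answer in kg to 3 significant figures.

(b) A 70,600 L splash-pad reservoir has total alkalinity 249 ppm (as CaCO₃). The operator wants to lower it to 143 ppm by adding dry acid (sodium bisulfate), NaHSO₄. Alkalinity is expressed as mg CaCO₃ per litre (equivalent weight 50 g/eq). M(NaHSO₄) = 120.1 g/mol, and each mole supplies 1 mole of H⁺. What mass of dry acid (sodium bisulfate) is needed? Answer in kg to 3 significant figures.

(a) CYA to add: (38 − 20) = 18 mg/L × 314,000 L = 5652 g cyanuric acid.

(b) Alkalinity to neutralize: (249 − 143) = 106 mg/L as CaCO₃ × 70,600 L = 7484 g as CaCO₃.
(b) Equivalents of H⁺ required: 7484 ÷ 50 g/eq = 149.7 eq = 149.7 mol NaHSO₄.
(b) Mass of NaHSO₄: 149.7 × 120.1 = 17,980 g.

(a) 5.65 kg; (b) 18.0 kg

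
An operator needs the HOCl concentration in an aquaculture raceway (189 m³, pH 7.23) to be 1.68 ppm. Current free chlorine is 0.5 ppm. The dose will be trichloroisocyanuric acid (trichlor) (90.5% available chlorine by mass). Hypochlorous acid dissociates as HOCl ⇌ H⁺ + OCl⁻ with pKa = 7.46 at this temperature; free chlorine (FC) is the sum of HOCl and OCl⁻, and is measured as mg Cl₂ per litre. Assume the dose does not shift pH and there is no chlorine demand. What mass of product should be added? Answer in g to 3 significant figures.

453 g

Volume: 189 m³ = 189,000 L.
[OCl⁻]/[HOCl] = 10^(pH − pKa) = 10^(7.23 − 7.46) = 0.5888; fraction as HOCl = 1/(1 + 0.5888) = 0.6294.
Free chlorine required for 1.68 ppm HOCl: 1.68 / 0.6294 = 2.669 ppm.
FC to add: 2.669 − 0.5 = 2.169 mg/L as Cl₂.
Cl₂ equivalent: 2.169 mg/L × 189,000 L = 410 g.
Product at 90.5% available Cl: 410 / 0.905 = 453 g.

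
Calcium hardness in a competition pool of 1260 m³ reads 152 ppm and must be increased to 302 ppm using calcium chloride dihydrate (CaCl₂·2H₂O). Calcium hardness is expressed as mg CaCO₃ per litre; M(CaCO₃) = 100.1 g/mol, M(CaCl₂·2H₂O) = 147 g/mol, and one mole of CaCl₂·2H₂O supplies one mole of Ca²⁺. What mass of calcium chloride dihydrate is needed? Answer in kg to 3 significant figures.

Volume: 1260 m³ = 1,260,000 L.
Hardness to add: (302 − 152) = 150 mg/L as CaCO₃ × 1,260,000 L = 189,000 g as CaCO₃.
Moles of Ca²⁺ (1 mol Ca²⁺ ≡ 1 mol CaCO₃): 189,000 / 100.1 g/mol = 1888 mol.
Mass of CaCl₂·2H₂O: 1888 × 147 = 277,600 g.

278 kg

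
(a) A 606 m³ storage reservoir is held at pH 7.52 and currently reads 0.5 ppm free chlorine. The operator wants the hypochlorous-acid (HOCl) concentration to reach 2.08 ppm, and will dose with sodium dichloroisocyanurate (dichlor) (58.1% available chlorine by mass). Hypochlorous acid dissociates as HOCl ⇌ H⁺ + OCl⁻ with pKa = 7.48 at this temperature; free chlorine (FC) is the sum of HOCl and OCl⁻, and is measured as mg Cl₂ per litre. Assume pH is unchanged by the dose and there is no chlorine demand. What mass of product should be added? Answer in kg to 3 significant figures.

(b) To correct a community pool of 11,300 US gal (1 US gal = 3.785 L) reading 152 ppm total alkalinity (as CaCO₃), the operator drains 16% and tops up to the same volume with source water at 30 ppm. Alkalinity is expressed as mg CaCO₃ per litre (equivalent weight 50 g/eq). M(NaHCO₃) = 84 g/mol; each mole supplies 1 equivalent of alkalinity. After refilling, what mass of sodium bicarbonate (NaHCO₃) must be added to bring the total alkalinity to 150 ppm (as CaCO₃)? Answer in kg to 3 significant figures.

(a) 4.03 kg; (b) 1.26 kg

(a) Volume: 606 m³ = 606,000 L.
(a) [OCl⁻]/[HOCl] = 10^(pH − pKa) = 10^(7.52 − 7.48) = 1.096; fraction as HOCl = 1/(1 + 1.096) = 0.477.
(a) Free chlorine required for 2.08 ppm HOCl: 2.08 / 0.477 = 4.361 ppm.
(a) FC to add: 4.361 − 0.5 = 3.861 mg/L as Cl₂.
(a) Cl₂ equivalent: 3.861 mg/L × 606,000 L = 2340 g.
(a) Product at 58.1% available Cl: 2340 / 0.581 = 4027 g.

(b) Volume: 11,300 US gal × 3.785 L/gal = 42,770 L.
(b) After draining 16% and refilling: 152 × 0.84 + 30 × 0.16 = 132.48 ppm.
(b) Deficit to target: 150 − 132.48 = 17.52 mg/L.
(b) As CaCO₃: 17.52 mg/L × 42,770 L = 749.3 g; ÷ 50 g/eq ÷ 1 = 14.99 mol NaHCO₃.
(b) Mass: 14.99 × 84 = 1259 g.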